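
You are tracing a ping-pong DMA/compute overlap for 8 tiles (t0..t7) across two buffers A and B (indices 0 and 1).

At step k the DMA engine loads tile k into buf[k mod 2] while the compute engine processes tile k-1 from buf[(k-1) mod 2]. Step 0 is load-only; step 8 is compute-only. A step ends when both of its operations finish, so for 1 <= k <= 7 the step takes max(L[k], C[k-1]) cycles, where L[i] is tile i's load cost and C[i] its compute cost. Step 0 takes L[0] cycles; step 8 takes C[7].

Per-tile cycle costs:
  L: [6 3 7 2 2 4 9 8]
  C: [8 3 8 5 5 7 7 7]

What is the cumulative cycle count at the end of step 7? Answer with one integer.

end_cycle[7] = 56

[0] DMA t0→A (6c) ∥ CU idle ⇒ 6c, clock 6
[1] DMA t1→B (3c) ∥ CU A:t0 (8c) ⇒ 8c, clock 14
[2] DMA t2→A (7c) ∥ CU B:t1 (3c) ⇒ 7c, clock 21
[3] DMA t3→B (2c) ∥ CU A:t2 (8c) ⇒ 8c, clock 29
[4] DMA t4→A (2c) ∥ CU B:t3 (5c) ⇒ 5c, clock 34
[5] DMA t5→B (4c) ∥ CU A:t4 (5c) ⇒ 5c, clock 39
[6] DMA t6→A (9c) ∥ CU B:t5 (7c) ⇒ 9c, clock 48
[7] DMA t7→B (8c) ∥ CU A:t6 (7c) ⇒ 8c, clock 56
[8] DMA idle ∥ CU B:t7 (7c) ⇒ 7c, clock 63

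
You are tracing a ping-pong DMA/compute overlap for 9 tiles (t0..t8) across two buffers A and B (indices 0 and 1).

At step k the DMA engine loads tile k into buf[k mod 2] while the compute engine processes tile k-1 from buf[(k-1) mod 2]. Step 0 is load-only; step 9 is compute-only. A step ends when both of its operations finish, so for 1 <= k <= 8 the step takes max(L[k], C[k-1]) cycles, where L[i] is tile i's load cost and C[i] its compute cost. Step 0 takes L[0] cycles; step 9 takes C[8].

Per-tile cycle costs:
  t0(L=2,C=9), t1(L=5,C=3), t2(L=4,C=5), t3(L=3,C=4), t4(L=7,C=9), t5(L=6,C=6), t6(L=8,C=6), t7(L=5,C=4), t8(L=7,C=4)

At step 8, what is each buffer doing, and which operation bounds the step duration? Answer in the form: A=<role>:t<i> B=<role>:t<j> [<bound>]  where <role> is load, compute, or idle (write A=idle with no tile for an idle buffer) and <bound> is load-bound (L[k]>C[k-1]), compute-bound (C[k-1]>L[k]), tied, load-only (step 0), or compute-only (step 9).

step 8: A=load:t8 B=compute:t7 [load-bound]

step 0: L[0]=2 → dur=2, Σ=2 | A=load:t0 B=idle [load-only]
step 1: L[1]=5 C[0]=9 → dur=9, Σ=11 | A=compute:t0 B=load:t1 [compute-bound]
step 2: L[2]=4 C[1]=3 → dur=4, Σ=15 | A=load:t2 B=compute:t1 [load-bound]
step 3: L[3]=3 C[2]=5 → dur=5, Σ=20 | A=compute:t2 B=load:t3 [compute-bound]
step 4: L[4]=7 C[3]=4 → dur=7, Σ=27 | A=load:t4 B=compute:t3 [load-bound]
step 5: L[5]=6 C[4]=9 → dur=9, Σ=36 | A=compute:t4 B=load:t5 [compute-bound]
step 6: L[6]=8 C[5]=6 → dur=8, Σ=44 | A=load:t6 B=compute:t5 [load-bound]
step 7: L[7]=5 C[6]=6 → dur=6, Σ=50 | A=compute:t6 B=load:t7 [compute-bound]
step 8: L[8]=7 C[7]=4 → dur=7, Σ=57 | A=load:t8 B=compute:t7 [load-bound]
step 9: C[8]=4 → dur=4, Σ=61 | A=compute:t8 B=idle [compute-only]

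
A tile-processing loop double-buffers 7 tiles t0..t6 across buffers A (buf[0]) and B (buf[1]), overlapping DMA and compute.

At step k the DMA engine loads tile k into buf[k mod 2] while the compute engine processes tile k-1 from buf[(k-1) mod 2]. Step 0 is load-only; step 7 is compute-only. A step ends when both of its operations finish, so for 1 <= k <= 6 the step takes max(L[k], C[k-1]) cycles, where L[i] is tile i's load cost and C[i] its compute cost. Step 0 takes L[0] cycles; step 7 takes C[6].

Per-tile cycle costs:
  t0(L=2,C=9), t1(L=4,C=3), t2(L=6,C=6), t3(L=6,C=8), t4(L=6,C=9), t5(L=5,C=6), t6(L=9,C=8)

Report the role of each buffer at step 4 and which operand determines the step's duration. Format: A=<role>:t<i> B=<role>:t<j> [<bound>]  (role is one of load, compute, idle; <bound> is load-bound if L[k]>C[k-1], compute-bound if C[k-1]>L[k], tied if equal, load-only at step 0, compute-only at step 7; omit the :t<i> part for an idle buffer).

  0. 2=2c; end=2; A:t0 B:-
  1. max(4,9)=9c; end=11; A:t0 B:t1
  2. max(6,3)=6c; end=17; A:t2 B:t1
  3. max(6,6)=6c; end=23; A:t2 B:t3
  4. max(6,8)=8c; end=31; A:t4 B:t3
  5. max(5,9)=9c; end=40; A:t4 B:t5
  6. max(9,6)=9c; end=49; A:t6 B:t5
  7. 8=8c; end=57; A:t6 B:t5

step 4: A=load:t4 B=compute:t3 [compute-bound]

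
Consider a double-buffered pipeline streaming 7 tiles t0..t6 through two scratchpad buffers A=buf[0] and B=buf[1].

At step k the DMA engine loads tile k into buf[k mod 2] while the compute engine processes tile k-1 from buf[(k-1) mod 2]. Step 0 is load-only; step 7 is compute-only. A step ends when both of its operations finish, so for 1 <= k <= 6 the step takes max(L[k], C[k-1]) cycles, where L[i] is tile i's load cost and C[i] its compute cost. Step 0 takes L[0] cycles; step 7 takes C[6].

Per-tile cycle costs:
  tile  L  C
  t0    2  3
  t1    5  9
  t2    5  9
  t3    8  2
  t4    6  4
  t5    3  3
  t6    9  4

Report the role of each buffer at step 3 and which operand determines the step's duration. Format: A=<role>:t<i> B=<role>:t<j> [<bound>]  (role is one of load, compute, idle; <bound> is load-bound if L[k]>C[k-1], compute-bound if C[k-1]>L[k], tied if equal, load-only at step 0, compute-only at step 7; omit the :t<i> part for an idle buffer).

step 3: A=compute:t2 B=load:t3 [compute-bound]

[0] DMA t0→A (2c) ∥ CU idle ⇒ 2c, clock 2
[1] DMA t1→B (5c) ∥ CU A:t0 (3c) ⇒ 5c, clock 7
[2] DMA t2→A (5c) ∥ CU B:t1 (9c) ⇒ 9c, clock 16
[3] DMA t3→B (8c) ∥ CU A:t2 (9c) ⇒ 9c, clock 25
[4] DMA t4→A (6c) ∥ CU B:t3 (2c) ⇒ 6c, clock 31
[5] DMA t5→B (3c) ∥ CU A:t4 (4c) ⇒ 4c, clock 35
[6] DMA t6→A (9c) ∥ CU B:t5 (3c) ⇒ 9c, clock 44
[7] DMA idle ∥ CU A:t6 (4c) ⇒ 4c, clock 48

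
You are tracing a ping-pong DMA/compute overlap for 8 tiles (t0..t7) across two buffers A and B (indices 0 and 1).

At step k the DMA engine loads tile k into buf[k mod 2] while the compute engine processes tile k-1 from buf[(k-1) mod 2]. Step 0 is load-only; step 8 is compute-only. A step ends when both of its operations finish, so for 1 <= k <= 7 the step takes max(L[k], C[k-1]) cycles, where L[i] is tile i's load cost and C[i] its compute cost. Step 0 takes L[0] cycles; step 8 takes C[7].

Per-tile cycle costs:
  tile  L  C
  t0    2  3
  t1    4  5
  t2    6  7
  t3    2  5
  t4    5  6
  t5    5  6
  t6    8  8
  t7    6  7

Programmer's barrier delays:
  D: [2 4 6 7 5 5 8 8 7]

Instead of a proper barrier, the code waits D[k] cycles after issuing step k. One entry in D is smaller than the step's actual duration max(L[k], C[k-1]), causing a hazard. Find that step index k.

hazard at step 5

k=0 barrier L[0]=2→2c, D[0]=2 ok
k=1 barrier max(L[1]=4,C[0]=3)→4c, D[1]=4 ok
k=2 barrier max(L[2]=6,C[1]=5)→6c, D[2]=6 ok
k=3 barrier max(L[3]=2,C[2]=7)→7c, D[3]=7 ok
k=4 barrier max(L[4]=5,C[3]=5)→5c, D[4]=5 ok
k=5 barrier max(L[5]=5,C[4]=6)→6c, D[5]=5 SHORT
k=6 barrier max(L[6]=8,C[5]=6)→8c, D[6]=8 ok
k=7 barrier max(L[7]=6,C[6]=8)→8c, D[7]=8 ok
k=8 barrier C[7]=7→7c, D[8]=7 ok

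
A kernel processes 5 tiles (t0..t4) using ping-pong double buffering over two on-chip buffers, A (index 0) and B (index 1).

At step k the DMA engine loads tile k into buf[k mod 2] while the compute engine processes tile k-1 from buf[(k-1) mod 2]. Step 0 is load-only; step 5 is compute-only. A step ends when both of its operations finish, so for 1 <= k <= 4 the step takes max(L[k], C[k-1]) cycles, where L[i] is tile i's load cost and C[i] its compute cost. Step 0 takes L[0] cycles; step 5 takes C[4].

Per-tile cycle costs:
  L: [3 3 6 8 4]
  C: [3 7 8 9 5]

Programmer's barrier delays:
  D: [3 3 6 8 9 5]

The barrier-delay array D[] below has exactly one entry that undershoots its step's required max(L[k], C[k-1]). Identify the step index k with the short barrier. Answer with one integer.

k=0 barrier L[0]=3→3c, D[0]=3 ok
k=1 barrier max(L[1]=3,C[0]=3)→3c, D[1]=3 ok
k=2 barrier max(L[2]=6,C[1]=7)→7c, D[2]=6 SHORT
k=3 barrier max(L[3]=8,C[2]=8)→8c, D[3]=8 ok
k=4 barrier max(L[4]=4,C[3]=9)→9c, D[4]=9 ok
k=5 barrier C[4]=5→5c, D[5]=5 ok

hazard at step 2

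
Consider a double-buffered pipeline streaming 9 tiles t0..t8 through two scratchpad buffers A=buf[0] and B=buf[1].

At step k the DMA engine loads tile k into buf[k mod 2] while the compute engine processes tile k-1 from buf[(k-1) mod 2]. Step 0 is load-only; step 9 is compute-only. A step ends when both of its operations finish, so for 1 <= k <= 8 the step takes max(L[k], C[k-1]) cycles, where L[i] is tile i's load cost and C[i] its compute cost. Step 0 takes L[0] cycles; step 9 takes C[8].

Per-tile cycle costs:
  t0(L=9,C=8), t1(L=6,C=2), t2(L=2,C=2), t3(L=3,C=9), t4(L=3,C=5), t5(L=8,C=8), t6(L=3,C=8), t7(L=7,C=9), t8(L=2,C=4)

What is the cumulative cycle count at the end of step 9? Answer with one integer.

end_cycle[9] = 68

step 0: L[0]=9 → dur=9, Σ=9 | A=load:t0 B=idle [load-only]
step 1: L[1]=6 C[0]=8 → dur=8, Σ=17 | A=compute:t0 B=load:t1 [compute-bound]
step 2: L[2]=2 C[1]=2 → dur=2, Σ=19 | A=load:t2 B=compute:t1 [tied]
step 3: L[3]=3 C[2]=2 → dur=3, Σ=22 | A=compute:t2 B=load:t3 [load-bound]
step 4: L[4]=3 C[3]=9 → dur=9, Σ=31 | A=load:t4 B=compute:t3 [compute-bound]
step 5: L[5]=8 C[4]=5 → dur=8, Σ=39 | A=compute:t4 B=load:t5 [load-bound]
step 6: L[6]=3 C[5]=8 → dur=8, Σ=47 | A=load:t6 B=compute:t5 [compute-bound]
step 7: L[7]=7 C[6]=8 → dur=8, Σ=55 | A=compute:t6 B=load:t7 [compute-bound]
step 8: L[8]=2 C[7]=9 → dur=9, Σ=64 | A=load:t8 B=compute:t7 [compute-bound]
step 9: C[8]=4 → dur=4, Σ=68 | A=compute:t8 B=idle [compute-only]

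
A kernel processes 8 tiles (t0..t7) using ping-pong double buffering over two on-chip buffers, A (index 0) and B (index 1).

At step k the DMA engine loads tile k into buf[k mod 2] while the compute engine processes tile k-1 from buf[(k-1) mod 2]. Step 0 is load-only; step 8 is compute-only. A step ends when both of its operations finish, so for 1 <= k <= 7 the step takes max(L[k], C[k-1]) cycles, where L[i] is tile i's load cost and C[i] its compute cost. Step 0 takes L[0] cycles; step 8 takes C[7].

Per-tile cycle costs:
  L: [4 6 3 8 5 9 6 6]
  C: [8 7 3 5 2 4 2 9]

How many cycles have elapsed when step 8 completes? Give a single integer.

end_cycle[8] = 62

[0] DMA t0→A (4c) ∥ CU idle ⇒ 4c, clock 4
[1] DMA t1→B (6c) ∥ CU A:t0 (8c) ⇒ 8c, clock 12
[2] DMA t2→A (3c) ∥ CU B:t1 (7c) ⇒ 7c, clock 19
[3] DMA t3→B (8c) ∥ CU A:t2 (3c) ⇒ 8c, clock 27
[4] DMA t4→A (5c) ∥ CU B:t3 (5c) ⇒ 5c, clock 32
[5] DMA t5→B (9c) ∥ CU A:t4 (2c) ⇒ 9c, clock 41
[6] DMA t6→A (6c) ∥ CU B:t5 (4c) ⇒ 6c, clock 47
[7] DMA t7→B (6c) ∥ CU A:t6 (2c) ⇒ 6c, clock 53
[8] DMA idle ∥ CU B:t7 (9c) ⇒ 9c, clock 62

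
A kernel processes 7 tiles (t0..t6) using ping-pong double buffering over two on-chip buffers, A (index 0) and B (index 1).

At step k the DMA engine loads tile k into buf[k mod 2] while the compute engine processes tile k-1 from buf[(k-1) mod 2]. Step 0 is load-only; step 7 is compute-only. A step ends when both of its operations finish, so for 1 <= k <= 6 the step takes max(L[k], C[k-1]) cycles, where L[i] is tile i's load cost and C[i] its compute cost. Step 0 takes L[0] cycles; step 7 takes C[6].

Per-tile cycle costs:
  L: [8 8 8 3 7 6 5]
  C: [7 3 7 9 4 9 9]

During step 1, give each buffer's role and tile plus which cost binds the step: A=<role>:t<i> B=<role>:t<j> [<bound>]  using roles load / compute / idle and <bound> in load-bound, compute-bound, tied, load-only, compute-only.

step 1: A=compute:t0 B=load:t1 [load-bound]

k=0 load=t0/8c comp=- wait=8 total=8
k=1 load=t1/8c comp=t0/7c wait=8 total=16
k=2 load=t2/8c comp=t1/3c wait=8 total=24
k=3 load=t3/3c comp=t2/7c wait=7 total=31
k=4 load=t4/7c comp=t3/9c wait=9 total=40
k=5 load=t5/6c comp=t4/4c wait=6 total=46
k=6 load=t6/5c comp=t5/9c wait=9 total=55
k=7 load=- comp=t6/9c wait=9 total=64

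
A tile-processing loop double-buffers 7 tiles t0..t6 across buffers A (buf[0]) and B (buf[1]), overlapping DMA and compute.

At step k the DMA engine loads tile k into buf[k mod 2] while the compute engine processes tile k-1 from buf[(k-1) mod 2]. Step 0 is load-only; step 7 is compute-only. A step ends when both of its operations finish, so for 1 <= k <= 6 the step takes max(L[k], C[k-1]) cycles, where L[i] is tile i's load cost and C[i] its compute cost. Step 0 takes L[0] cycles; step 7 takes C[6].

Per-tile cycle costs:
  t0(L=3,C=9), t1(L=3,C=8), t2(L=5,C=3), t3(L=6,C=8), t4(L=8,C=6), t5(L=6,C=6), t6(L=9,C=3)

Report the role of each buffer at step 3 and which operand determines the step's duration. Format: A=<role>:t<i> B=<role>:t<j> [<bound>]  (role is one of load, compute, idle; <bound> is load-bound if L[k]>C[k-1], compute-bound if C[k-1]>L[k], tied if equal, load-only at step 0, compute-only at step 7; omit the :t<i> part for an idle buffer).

[0] DMA t0→A (3c) ∥ CU idle ⇒ 3c, clock 3
[1] DMA t1→B (3c) ∥ CU A:t0 (9c) ⇒ 9c, clock 12
[2] DMA t2→A (5c) ∥ CU B:t1 (8c) ⇒ 8c, clock 20
[3] DMA t3→B (6c) ∥ CU A:t2 (3c) ⇒ 6c, clock 26
[4] DMA t4→A (8c) ∥ CU B:t3 (8c) ⇒ 8c, clock 34
[5] DMA t5→B (6c) ∥ CU A:t4 (6c) ⇒ 6c, clock 40
[6] DMA t6→A (9c) ∥ CU B:t5 (6c) ⇒ 9c, clock 49
[7] DMA idle ∥ CU A:t6 (3c) ⇒ 3c, clock 52

step 3: A=compute:t2 B=load:t3 [load-bound]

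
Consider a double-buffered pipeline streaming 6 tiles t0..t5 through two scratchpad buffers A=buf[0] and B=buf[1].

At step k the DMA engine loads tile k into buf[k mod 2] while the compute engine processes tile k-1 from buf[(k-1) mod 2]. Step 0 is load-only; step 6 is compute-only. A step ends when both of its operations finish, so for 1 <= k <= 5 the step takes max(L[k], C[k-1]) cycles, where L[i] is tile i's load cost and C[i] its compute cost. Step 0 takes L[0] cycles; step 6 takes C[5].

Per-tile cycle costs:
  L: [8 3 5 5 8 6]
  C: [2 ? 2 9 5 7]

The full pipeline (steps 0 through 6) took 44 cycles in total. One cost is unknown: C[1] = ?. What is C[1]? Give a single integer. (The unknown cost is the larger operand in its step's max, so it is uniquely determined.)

step 0 | dur = L[0]=8 = 8
step 1 | dur = max(L[1]=3, C[0]=2) = 3
step 2 | dur = max(L[2]=5, C[1]=?) = C[1]  (unknown; binding)
step 3 | dur = max(L[3]=5, C[2]=2) = 5
step 4 | dur = max(L[4]=8, C[3]=9) = 9
step 5 | dur = max(L[5]=6, C[4]=5) = 6
step 6 | dur = C[5]=7 = 7
sum of known step durations = 38
dur[2] = total - known = 44 - 38 = 6
C[1] is the binding max in step 2, so C[1] = dur[2] = 6

C[1] = 6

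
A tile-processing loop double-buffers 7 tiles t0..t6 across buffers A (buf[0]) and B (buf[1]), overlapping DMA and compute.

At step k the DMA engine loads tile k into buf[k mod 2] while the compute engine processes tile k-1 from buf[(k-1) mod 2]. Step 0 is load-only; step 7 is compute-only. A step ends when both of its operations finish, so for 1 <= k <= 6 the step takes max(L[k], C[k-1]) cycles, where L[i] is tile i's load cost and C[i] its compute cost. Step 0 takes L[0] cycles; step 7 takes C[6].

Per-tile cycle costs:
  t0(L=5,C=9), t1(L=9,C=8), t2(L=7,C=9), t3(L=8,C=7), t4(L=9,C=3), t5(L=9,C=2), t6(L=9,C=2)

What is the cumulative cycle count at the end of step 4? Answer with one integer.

k=0 load=t0/5c comp=- wait=5 total=5
k=1 load=t1/9c comp=t0/9c wait=9 total=14
k=2 load=t2/7c comp=t1/8c wait=8 total=22
k=3 load=t3/8c comp=t2/9c wait=9 total=31
k=4 load=t4/9c comp=t3/7c wait=9 total=40
k=5 load=t5/9c comp=t4/3c wait=9 total=49
k=6 load=t6/9c comp=t5/2c wait=9 total=58
k=7 load=- comp=t6/2c wait=2 total=60

end_cycle[4] = 40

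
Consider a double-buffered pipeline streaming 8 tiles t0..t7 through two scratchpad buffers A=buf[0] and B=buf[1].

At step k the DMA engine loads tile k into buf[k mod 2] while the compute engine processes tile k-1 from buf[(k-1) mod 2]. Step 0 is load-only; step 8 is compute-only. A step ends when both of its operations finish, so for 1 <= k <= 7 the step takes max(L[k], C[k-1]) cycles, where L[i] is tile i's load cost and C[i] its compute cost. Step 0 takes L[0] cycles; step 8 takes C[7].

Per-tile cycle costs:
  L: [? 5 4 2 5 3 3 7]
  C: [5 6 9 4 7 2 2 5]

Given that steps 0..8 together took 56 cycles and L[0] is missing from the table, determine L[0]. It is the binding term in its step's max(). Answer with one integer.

step 0 → dur = L[0]=? = L[0]  (unknown; binding)
step 1 → dur = max(L[1]=5, C[0]=5) = 5
step 2 → dur = max(L[2]=4, C[1]=6) = 6
step 3 → dur = max(L[3]=2, C[2]=9) = 9
step 4 → dur = max(L[4]=5, C[3]=4) = 5
step 5 → dur = max(L[5]=3, C[4]=7) = 7
step 6 → dur = max(L[6]=3, C[5]=2) = 3
step 7 → dur = max(L[7]=7, C[6]=2) = 7
step 8 → dur = C[7]=5 = 5
sum of known step durations = 47
dur[0] = total - known = 56 - 47 = 9
L[0] is the binding max in step 0, so L[0] = dur[0] = 9

L[0] = 9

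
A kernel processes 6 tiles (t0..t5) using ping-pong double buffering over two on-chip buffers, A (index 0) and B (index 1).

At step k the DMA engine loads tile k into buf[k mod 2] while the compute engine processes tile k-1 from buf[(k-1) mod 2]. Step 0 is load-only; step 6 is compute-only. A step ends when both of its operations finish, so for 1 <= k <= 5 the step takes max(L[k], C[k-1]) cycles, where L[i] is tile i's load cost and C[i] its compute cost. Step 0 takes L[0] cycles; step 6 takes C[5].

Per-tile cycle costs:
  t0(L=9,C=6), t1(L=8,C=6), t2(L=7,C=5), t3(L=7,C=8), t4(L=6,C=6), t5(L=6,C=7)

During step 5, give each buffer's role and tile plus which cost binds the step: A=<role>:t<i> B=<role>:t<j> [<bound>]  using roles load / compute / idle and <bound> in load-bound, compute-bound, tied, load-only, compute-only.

step 5: A=compute:t4 B=load:t5 [tied]

k=0 load=t0/9c comp=- wait=9 total=9
k=1 load=t1/8c comp=t0/6c wait=8 total=17
k=2 load=t2/7c comp=t1/6c wait=7 total=24
k=3 load=t3/7c comp=t2/5c wait=7 total=31
k=4 load=t4/6c comp=t3/8c wait=8 total=39
k=5 load=t5/6c comp=t4/6c wait=6 total=45
k=6 load=- comp=t5/7c wait=7 total=52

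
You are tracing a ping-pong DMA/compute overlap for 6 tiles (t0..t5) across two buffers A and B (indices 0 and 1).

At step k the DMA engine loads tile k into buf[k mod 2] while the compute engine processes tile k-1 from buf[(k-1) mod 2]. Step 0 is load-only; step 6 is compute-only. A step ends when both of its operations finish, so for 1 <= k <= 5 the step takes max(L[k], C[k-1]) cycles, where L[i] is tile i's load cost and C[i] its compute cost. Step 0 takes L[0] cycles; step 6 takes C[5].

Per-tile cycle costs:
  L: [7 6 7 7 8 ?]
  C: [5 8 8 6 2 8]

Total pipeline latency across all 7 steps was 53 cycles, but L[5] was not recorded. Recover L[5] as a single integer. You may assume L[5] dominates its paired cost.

L[5] = 8

step 0 → dur = L[0]=7 = 7
step 1 → dur = max(L[1]=6, C[0]=5) = 6
step 2 → dur = max(L[2]=7, C[1]=8) = 8
step 3 → dur = max(L[3]=7, C[2]=8) = 8
step 4 → dur = max(L[4]=8, C[3]=6) = 8
step 5 → dur = max(L[5]=?, C[4]=2) = L[5]  (unknown; binding)
step 6 → dur = C[5]=8 = 8
sum of known step durations = 45
dur[5] = total - known = 53 - 45 = 8
L[5] is the binding max in step 5, so L[5] = dur[5] = 8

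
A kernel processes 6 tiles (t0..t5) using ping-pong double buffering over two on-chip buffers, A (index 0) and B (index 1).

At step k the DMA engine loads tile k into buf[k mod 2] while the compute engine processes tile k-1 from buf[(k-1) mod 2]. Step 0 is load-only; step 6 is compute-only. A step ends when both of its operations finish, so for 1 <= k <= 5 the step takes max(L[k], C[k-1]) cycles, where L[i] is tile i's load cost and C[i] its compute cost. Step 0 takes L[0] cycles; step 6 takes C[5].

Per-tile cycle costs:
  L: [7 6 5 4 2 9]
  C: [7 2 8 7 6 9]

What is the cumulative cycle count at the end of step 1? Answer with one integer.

[0] DMA t0→A (7c) ∥ CU idle ⇒ 7c, clock 7
[1] DMA t1→B (6c) ∥ CU A:t0 (7c) ⇒ 7c, clock 14
[2] DMA t2→A (5c) ∥ CU B:t1 (2c) ⇒ 5c, clock 19
[3] DMA t3→B (4c) ∥ CU A:t2 (8c) ⇒ 8c, clock 27
[4] DMA t4→A (2c) ∥ CU B:t3 (7c) ⇒ 7c, clock 34
[5] DMA t5→B (9c) ∥ CU A:t4 (6c) ⇒ 9c, clock 43
[6] DMA idle ∥ CU B:t5 (9c) ⇒ 9c, clock 52

end_cycle[1] = 14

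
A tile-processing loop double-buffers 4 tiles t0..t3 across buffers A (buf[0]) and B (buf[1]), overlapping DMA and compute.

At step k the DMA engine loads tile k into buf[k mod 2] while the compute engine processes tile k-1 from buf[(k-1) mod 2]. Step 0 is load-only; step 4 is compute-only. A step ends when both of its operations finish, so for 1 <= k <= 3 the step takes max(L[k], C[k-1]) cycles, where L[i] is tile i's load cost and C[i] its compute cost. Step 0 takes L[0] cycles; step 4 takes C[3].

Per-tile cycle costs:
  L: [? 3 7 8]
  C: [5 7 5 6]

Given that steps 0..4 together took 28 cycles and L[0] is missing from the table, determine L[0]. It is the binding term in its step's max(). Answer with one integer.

step 0 | dur = L[0]=? = L[0]  (unknown; binding)
step 1 | dur = max(L[1]=3, C[0]=5) = 5
step 2 | dur = max(L[2]=7, C[1]=7) = 7
step 3 | dur = max(L[3]=8, C[2]=5) = 8
step 4 | dur = C[3]=6 = 6
sum of known step durations = 26
dur[0] = total - known = 28 - 26 = 2
L[0] is the binding max in step 0, so L[0] = dur[0] = 2

L[0] = 2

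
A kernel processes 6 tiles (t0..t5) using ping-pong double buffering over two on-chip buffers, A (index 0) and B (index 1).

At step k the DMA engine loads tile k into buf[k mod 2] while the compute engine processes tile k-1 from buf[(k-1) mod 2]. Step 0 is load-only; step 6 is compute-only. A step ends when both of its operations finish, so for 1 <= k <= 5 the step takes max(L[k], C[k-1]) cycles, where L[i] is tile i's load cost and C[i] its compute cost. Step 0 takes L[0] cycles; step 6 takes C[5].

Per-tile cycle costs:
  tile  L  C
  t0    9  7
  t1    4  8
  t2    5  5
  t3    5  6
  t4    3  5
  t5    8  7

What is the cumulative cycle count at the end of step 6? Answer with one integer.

k=0 load=t0/9c comp=- wait=9 total=9
k=1 load=t1/4c comp=t0/7c wait=7 total=16
k=2 load=t2/5c comp=t1/8c wait=8 total=24
k=3 load=t3/5c comp=t2/5c wait=5 total=29
k=4 load=t4/3c comp=t3/6c wait=6 total=35
k=5 load=t5/8c comp=t4/5c wait=8 total=43
k=6 load=- comp=t5/7c wait=7 total=50

end_cycle[6] = 50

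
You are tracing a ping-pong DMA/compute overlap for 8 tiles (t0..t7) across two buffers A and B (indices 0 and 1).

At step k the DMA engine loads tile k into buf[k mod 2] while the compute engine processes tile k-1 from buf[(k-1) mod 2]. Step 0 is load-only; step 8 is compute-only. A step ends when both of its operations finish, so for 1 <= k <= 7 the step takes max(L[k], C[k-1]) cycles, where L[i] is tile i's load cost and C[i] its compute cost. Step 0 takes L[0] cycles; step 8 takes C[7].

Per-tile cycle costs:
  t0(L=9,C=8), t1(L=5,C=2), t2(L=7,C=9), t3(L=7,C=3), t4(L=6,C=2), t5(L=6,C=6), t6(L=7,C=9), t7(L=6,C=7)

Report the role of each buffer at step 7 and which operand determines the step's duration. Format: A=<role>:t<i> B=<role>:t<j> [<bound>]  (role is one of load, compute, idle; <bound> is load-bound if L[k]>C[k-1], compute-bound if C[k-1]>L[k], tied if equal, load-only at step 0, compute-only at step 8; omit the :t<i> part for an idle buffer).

step 0: L[0]=9 → dur=9, Σ=9 | A=load:t0 B=idle [load-only]
step 1: L[1]=5 C[0]=8 → dur=8, Σ=17 | A=compute:t0 B=load:t1 [compute-bound]
step 2: L[2]=7 C[1]=2 → dur=7, Σ=24 | A=load:t2 B=compute:t1 [load-bound]
step 3: L[3]=7 C[2]=9 → dur=9, Σ=33 | A=compute:t2 B=load:t3 [compute-bound]
step 4: L[4]=6 C[3]=3 → dur=6, Σ=39 | A=load:t4 B=compute:t3 [load-bound]
step 5: L[5]=6 C[4]=2 → dur=6, Σ=45 | A=compute:t4 B=load:t5 [load-bound]
step 6: L[6]=7 C[5]=6 → dur=7, Σ=52 | A=load:t6 B=compute:t5 [load-bound]
step 7: L[7]=6 C[6]=9 → dur=9, Σ=61 | A=compute:t6 B=load:t7 [compute-bound]
step 8: C[7]=7 → dur=7, Σ=68 | A=idle B=compute:t7 [compute-only]

step 7: A=compute:t6 B=load:t7 [compute-bound]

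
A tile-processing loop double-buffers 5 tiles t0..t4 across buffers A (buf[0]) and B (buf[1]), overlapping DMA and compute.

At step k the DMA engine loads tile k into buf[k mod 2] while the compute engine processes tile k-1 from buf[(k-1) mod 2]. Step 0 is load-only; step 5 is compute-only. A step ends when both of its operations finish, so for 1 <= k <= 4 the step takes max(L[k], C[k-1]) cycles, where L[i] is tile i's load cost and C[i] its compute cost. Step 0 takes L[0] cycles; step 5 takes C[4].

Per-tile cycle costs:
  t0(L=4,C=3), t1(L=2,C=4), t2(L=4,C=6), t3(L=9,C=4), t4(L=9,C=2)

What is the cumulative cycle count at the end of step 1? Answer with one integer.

[0] DMA t0→A (4c) ∥ CU idle ⇒ 4c, clock 4
[1] DMA t1→B (2c) ∥ CU A:t0 (3c) ⇒ 3c, clock 7
[2] DMA t2→A (4c) ∥ CU B:t1 (4c) ⇒ 4c, clock 11
[3] DMA t3→B (9c) ∥ CU A:t2 (6c) ⇒ 9c, clock 20
[4] DMA t4→A (9c) ∥ CU B:t3 (4c) ⇒ 9c, clock 29
[5] DMA idle ∥ CU A:t4 (2c) ⇒ 2c, clock 31

end_cycle[1] = 7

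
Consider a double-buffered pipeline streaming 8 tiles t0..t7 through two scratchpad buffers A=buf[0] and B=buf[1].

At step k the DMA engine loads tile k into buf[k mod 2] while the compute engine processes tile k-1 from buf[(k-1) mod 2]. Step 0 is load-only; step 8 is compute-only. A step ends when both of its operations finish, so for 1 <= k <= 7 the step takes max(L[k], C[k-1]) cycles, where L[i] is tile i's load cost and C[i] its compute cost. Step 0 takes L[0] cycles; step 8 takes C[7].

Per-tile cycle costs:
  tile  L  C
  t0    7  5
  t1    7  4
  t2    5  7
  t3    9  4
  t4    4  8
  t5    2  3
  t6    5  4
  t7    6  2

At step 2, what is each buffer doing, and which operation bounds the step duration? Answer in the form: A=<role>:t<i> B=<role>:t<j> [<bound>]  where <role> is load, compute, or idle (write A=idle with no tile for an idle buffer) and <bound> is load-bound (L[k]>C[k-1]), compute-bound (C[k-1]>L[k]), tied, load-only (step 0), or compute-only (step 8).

  0. 7=7c; end=7; A:t0 B:-
  1. max(7,5)=7c; end=14; A:t0 B:t1
  2. max(5,4)=5c; end=19; A:t2 B:t1
  3. max(9,7)=9c; end=28; A:t2 B:t3
  4. max(4,4)=4c; end=32; A:t4 B:t3
  5. max(2,8)=8c; end=40; A:t4 B:t5
  6. max(5,3)=5c; end=45; A:t6 B:t5
  7. max(6,4)=6c; end=51; A:t6 B:t7
  8. 2=2c; end=53; A:t6 B:t7

step 2: A=load:t2 B=compute:t1 [load-bound]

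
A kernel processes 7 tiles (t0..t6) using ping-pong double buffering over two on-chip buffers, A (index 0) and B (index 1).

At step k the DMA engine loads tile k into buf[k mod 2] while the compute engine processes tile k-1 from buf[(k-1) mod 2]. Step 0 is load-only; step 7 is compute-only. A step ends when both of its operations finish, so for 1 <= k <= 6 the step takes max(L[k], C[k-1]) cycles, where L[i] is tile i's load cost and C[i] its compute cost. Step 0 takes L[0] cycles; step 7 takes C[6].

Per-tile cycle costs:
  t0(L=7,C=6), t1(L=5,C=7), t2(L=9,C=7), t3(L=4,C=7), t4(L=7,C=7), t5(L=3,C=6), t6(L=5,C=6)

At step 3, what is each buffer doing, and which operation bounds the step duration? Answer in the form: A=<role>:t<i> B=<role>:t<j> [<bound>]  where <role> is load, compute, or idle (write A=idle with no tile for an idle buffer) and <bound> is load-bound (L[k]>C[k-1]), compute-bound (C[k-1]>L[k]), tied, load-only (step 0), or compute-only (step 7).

step 3: A=compute:t2 B=load:t3 [compute-bound]

[0] DMA t0→A (7c) ∥ CU idle ⇒ 7c, clock 7
[1] DMA t1→B (5c) ∥ CU A:t0 (6c) ⇒ 6c, clock 13
[2] DMA t2→A (9c) ∥ CU B:t1 (7c) ⇒ 9c, clock 22
[3] DMA t3→B (4c) ∥ CU A:t2 (7c) ⇒ 7c, clock 29
[4] DMA t4→A (7c) ∥ CU B:t3 (7c) ⇒ 7c, clock 36
[5] DMA t5→B (3c) ∥ CU A:t4 (7c) ⇒ 7c, clock 43
[6] DMA t6→A (5c) ∥ CU B:t5 (6c) ⇒ 6c, clock 49
[7] DMA idle ∥ CU A:t6 (6c) ⇒ 6c, clock 55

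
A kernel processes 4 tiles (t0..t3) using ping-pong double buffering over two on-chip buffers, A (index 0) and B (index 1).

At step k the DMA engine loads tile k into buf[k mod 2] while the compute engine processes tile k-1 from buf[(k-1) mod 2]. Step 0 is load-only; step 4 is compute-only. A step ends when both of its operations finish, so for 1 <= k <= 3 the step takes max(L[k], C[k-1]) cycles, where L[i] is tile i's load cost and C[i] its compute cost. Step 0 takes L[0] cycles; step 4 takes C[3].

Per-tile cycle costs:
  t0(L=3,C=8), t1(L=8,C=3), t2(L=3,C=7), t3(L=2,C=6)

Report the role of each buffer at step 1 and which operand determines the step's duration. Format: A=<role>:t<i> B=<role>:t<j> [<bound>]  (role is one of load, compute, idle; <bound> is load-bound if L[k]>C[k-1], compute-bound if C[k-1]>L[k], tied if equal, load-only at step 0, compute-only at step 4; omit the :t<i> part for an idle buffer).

step 1: A=compute:t0 B=load:t1 [tied]

k=0 load=t0/3c comp=- wait=3 total=3
k=1 load=t1/8c comp=t0/8c wait=8 total=11
k=2 load=t2/3c comp=t1/3c wait=3 total=14
k=3 load=t3/2c comp=t2/7c wait=7 total=21
k=4 load=- comp=t3/6c wait=6 total=27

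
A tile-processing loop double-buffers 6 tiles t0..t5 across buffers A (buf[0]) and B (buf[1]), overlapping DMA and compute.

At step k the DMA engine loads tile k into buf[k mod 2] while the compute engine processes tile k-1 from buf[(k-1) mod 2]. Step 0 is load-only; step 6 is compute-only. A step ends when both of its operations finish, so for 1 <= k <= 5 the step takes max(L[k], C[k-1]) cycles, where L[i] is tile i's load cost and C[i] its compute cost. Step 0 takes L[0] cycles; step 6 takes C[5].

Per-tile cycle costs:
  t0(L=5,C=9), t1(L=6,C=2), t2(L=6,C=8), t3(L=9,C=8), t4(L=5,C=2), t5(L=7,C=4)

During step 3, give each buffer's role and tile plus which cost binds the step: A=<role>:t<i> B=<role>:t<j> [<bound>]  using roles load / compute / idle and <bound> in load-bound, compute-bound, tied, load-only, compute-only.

step 3: A=compute:t2 B=load:t3 [load-bound]

step 0: L[0]=5 → dur=5, Σ=5 | A=load:t0 B=idle [load-only]
step 1: L[1]=6 C[0]=9 → dur=9, Σ=14 | A=compute:t0 B=load:t1 [compute-bound]
step 2: L[2]=6 C[1]=2 → dur=6, Σ=20 | A=load:t2 B=compute:t1 [load-bound]
step 3: L[3]=9 C[2]=8 → dur=9, Σ=29 | A=compute:t2 B=load:t3 [load-bound]
step 4: L[4]=5 C[3]=8 → dur=8, Σ=37 | A=load:t4 B=compute:t3 [compute-bound]
step 5: L[5]=7 C[4]=2 → dur=7, Σ=44 | A=compute:t4 B=load:t5 [load-bound]
step 6: C[5]=4 → dur=4, Σ=48 | A=idle B=compute:t5 [compute-only]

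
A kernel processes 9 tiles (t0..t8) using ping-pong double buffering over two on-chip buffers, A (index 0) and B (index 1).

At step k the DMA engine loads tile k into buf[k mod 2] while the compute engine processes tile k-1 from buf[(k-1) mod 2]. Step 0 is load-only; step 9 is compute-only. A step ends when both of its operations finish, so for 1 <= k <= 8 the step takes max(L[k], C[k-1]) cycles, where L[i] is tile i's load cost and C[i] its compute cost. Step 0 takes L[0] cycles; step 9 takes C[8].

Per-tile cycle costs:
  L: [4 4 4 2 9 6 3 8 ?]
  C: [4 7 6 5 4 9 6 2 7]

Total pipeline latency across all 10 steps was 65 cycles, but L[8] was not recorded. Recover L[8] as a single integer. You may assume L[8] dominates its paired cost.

step 0 | dur = L[0]=4 = 4
step 1 | dur = max(L[1]=4, C[0]=4) = 4
step 2 | dur = max(L[2]=4, C[1]=7) = 7
step 3 | dur = max(L[3]=2, C[2]=6) = 6
step 4 | dur = max(L[4]=9, C[3]=5) = 9
step 5 | dur = max(L[5]=6, C[4]=4) = 6
step 6 | dur = max(L[6]=3, C[5]=9) = 9
step 7 | dur = max(L[7]=8, C[6]=6) = 8
step 8 | dur = max(L[8]=?, C[7]=2) = L[8]  (unknown; binding)
step 9 | dur = C[8]=7 = 7
sum of known step durations = 60
dur[8] = total - known = 65 - 60 = 5
L[8] is the binding max in step 8, so L[8] = dur[8] = 5

L[8] = 5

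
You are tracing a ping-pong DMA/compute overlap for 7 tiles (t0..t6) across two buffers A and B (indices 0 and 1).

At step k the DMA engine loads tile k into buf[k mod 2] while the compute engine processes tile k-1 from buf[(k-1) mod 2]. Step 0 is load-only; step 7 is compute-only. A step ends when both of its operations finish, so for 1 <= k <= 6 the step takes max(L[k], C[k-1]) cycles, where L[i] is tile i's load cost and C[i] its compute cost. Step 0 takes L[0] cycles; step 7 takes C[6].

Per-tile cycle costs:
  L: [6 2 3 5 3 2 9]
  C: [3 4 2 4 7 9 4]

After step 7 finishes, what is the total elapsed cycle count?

  0. 6=6c; end=6; A:t0 B:-
  1. max(2,3)=3c; end=9; A:t0 B:t1
  2. max(3,4)=4c; end=13; A:t2 B:t1
  3. max(5,2)=5c; end=18; A:t2 B:t3
  4. max(3,4)=4c; end=22; A:t4 B:t3
  5. max(2,7)=7c; end=29; A:t4 B:t5
  6. max(9,9)=9c; end=38; A:t6 B:t5
  7. 4=4c; end=42; A:t6 B:t5

end_cycle[7] = 42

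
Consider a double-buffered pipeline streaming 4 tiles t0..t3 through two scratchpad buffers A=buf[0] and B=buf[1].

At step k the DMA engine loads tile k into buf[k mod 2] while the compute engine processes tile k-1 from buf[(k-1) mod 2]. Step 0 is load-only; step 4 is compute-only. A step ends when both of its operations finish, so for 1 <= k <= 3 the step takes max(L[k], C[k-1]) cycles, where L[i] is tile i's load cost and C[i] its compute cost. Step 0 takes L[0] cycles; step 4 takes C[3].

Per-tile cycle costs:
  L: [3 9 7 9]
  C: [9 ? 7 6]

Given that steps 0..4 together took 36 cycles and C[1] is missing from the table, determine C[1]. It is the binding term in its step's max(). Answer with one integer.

step 0 → dur = L[0]=3 = 3
step 1 → dur = max(L[1]=9, C[0]=9) = 9
step 2 → dur = max(L[2]=7, C[1]=?) = C[1]  (unknown; binding)
step 3 → dur = max(L[3]=9, C[2]=7) = 9
step 4 → dur = C[3]=6 = 6
sum of known step durations = 27
dur[2] = total - known = 36 - 27 = 9
C[1] is the binding max in step 2, so C[1] = dur[2] = 9

C[1] = 9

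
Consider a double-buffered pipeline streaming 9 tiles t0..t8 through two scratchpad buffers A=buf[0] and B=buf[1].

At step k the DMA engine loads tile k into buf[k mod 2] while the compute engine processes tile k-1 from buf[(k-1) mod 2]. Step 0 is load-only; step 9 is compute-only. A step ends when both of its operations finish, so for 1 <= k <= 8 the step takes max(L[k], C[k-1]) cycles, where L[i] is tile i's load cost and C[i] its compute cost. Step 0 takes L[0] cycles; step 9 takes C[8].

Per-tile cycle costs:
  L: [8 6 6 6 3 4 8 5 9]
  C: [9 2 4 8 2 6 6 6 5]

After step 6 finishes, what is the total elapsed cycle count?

[0] DMA t0→A (8c) ∥ CU idle ⇒ 8c, clock 8
[1] DMA t1→B (6c) ∥ CU A:t0 (9c) ⇒ 9c, clock 17
[2] DMA t2→A (6c) ∥ CU B:t1 (2c) ⇒ 6c, clock 23
[3] DMA t3→B (6c) ∥ CU A:t2 (4c) ⇒ 6c, clock 29
[4] DMA t4→A (3c) ∥ CU B:t3 (8c) ⇒ 8c, clock 37
[5] DMA t5→B (4c) ∥ CU A:t4 (2c) ⇒ 4c, clock 41
[6] DMA t6→A (8c) ∥ CU B:t5 (6c) ⇒ 8c, clock 49
[7] DMA t7→B (5c) ∥ CU A:t6 (6c) ⇒ 6c, clock 55
[8] DMA t8→A (9c) ∥ CU B:t7 (6c) ⇒ 9c, clock 64
[9] DMA idle ∥ CU A:t8 (5c) ⇒ 5c, clock 69

end_cycle[6] = 49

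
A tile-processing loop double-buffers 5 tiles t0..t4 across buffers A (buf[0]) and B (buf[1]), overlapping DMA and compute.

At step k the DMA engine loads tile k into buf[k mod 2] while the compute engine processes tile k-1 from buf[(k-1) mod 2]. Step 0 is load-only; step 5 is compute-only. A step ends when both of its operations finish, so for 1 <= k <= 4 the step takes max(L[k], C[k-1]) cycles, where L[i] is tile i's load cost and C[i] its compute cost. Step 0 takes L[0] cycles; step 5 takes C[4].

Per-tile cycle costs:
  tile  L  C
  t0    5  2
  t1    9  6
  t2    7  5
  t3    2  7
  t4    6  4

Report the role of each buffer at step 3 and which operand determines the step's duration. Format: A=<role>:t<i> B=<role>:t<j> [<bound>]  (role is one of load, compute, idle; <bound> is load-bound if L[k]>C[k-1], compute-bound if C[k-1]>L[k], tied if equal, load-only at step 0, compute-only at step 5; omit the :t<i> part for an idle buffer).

  0. 5=5c; end=5; A:t0 B:-
  1. max(9,2)=9c; end=14; A:t0 B:t1
  2. max(7,6)=7c; end=21; A:t2 B:t1
  3. max(2,5)=5c; end=26; A:t2 B:t3
  4. max(6,7)=7c; end=33; A:t4 B:t3
  5. 4=4c; end=37; A:t4 B:t3

step 3: A=compute:t2 B=load:t3 [compute-bound]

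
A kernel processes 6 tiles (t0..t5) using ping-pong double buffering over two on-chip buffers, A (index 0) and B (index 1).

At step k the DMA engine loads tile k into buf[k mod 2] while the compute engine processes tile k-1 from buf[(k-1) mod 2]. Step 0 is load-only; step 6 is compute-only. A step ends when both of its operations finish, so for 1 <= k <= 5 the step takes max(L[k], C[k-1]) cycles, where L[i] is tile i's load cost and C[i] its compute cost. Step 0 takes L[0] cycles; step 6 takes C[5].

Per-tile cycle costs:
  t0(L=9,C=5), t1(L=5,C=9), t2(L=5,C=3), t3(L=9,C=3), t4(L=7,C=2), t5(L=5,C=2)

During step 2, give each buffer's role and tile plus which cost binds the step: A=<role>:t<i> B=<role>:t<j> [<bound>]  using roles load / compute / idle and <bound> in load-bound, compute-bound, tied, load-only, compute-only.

step 2: A=load:t2 B=compute:t1 [compute-bound]

  0. 9=9c; end=9; A:t0 B:-
  1. max(5,5)=5c; end=14; A:t0 B:t1
  2. max(5,9)=9c; end=23; A:t2 B:t1
  3. max(9,3)=9c; end=32; A:t2 B:t3
  4. max(7,3)=7c; end=39; A:t4 B:t3
  5. max(5,2)=5c; end=44; A:t4 B:t5
  6. 2=2c; end=46; A:t4 B:t5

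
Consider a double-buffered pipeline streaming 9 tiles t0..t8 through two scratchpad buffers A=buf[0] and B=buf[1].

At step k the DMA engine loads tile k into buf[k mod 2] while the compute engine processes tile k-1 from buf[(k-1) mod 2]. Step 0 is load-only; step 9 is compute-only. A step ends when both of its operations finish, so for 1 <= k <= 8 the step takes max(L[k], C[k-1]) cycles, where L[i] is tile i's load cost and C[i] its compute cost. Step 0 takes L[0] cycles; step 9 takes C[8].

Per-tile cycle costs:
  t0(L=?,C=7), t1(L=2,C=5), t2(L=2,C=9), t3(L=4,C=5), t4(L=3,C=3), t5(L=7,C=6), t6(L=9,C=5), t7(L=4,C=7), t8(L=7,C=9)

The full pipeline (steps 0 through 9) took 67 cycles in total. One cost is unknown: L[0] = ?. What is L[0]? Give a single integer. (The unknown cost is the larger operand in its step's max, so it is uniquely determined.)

step 0: dur = L[0]=? = L[0]  (unknown; binding)
step 1: dur = max(L[1]=2, C[0]=7) = 7
step 2: dur = max(L[2]=2, C[1]=5) = 5
step 3: dur = max(L[3]=4, C[2]=9) = 9
step 4: dur = max(L[4]=3, C[3]=5) = 5
step 5: dur = max(L[5]=7, C[4]=3) = 7
step 6: dur = max(L[6]=9, C[5]=6) = 9
step 7: dur = max(L[7]=4, C[6]=5) = 5
step 8: dur = max(L[8]=7, C[7]=7) = 7
step 9: dur = C[8]=9 = 9
sum of known step durations = 63
dur[0] = total - known = 67 - 63 = 4
L[0] is the binding max in step 0, so L[0] = dur[0] = 4

L[0] = 4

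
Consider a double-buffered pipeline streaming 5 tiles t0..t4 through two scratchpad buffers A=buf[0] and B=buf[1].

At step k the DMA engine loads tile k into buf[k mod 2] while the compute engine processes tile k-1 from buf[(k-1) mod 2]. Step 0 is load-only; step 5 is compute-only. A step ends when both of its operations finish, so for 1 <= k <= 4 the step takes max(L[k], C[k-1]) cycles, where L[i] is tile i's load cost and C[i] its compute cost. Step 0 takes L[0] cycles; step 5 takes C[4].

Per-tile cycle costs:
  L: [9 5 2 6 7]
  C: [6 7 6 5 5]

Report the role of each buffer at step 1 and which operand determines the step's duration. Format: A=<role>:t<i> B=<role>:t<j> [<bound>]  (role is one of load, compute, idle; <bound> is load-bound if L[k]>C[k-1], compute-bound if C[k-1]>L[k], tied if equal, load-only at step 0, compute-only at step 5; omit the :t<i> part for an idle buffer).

step 0: L[0]=9 → dur=9, Σ=9 | A=load:t0 B=idle [load-only]
step 1: L[1]=5 C[0]=6 → dur=6, Σ=15 | A=compute:t0 B=load:t1 [compute-bound]
step 2: L[2]=2 C[1]=7 → dur=7, Σ=22 | A=load:t2 B=compute:t1 [compute-bound]
step 3: L[3]=6 C[2]=6 → dur=6, Σ=28 | A=compute:t2 B=load:t3 [tied]
step 4: L[4]=7 C[3]=5 → dur=7, Σ=35 | A=load:t4 B=compute:t3 [load-bound]
step 5: C[4]=5 → dur=5, Σ=40 | A=compute:t4 B=idle [compute-only]

step 1: A=compute:t0 B=load:t1 [compute-bound]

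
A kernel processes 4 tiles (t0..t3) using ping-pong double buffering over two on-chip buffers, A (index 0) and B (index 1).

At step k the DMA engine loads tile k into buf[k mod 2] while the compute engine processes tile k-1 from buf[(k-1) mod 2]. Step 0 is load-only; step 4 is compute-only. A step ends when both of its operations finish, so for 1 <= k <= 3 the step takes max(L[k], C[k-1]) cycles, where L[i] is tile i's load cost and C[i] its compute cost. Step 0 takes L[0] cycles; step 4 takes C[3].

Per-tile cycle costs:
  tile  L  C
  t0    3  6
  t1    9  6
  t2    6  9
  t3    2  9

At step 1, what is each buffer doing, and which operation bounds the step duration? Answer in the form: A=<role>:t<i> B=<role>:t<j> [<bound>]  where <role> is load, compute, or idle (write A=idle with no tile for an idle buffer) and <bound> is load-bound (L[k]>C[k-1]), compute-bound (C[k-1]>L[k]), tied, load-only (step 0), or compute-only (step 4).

step 1: A=compute:t0 B=load:t1 [load-bound]

  0. 3=3c; end=3; A:t0 B:-
  1. max(9,6)=9c; end=12; A:t0 B:t1
  2. max(6,6)=6c; end=18; A:t2 B:t1
  3. max(2,9)=9c; end=27; A:t2 B:t3
  4. 9=9c; end=36; A:t2 B:t3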